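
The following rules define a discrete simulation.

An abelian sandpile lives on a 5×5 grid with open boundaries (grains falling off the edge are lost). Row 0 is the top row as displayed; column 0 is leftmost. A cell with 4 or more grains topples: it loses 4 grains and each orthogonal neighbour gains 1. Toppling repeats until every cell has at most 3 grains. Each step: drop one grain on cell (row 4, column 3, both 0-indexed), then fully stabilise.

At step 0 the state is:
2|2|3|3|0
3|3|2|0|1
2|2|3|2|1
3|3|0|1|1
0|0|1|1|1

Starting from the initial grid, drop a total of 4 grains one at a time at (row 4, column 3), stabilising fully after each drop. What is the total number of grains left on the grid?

43

0) 2|2|3|3|0
3|3|2|0|1
2|2|3|2|1
3|3|0|1|1
0|0|1|1|1
1) 2|2|3|3|0
3|3|2|0|1
2|2|3|2|1
3|3|0|1|1
0|0|1|2|1
2) 2|2|3|3|0
3|3|2|0|1
2|2|3|2|1
3|3|0|1|1
0|0|1|3|1
3) 2|2|3|3|0
3|3|2|0|1
2|2|3|2|1
3|3|0|2|1
0|0|2|0|2
4) 2|2|3|3|0
3|3|2|0|1
2|2|3|2|1
3|3|0|2|1
0|0|2|1|2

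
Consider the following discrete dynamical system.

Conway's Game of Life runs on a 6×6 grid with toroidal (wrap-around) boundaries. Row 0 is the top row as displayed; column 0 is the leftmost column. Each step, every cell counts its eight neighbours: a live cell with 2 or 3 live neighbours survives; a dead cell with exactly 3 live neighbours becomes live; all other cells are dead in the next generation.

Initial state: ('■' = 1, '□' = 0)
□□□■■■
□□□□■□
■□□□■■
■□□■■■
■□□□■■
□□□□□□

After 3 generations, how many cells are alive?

t=0: □□□■■■
□□□□■□
■□□□■■
■□□■■■
■□□□■■
□□□□□□
t=1: □□□■■■
■□□□□□
■□□□□□
□■□■□□
■□□■□□
■□□■□□
t=2: ■□□■■■
■□□□■□
■■□□□□
■■■□□□
■■□■■□
■□■■□□
t=3: ■□■□□□
□□□■■□
□□■□□□
□□□■□□
□□□□■□
□□□□□□

7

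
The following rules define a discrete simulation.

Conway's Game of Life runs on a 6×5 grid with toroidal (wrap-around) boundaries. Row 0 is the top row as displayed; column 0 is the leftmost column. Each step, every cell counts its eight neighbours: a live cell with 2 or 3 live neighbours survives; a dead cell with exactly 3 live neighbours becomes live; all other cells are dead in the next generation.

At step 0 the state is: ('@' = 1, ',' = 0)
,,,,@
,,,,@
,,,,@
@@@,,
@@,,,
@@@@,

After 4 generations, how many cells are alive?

step 0: ,,,,@
,,,,@
,,,,@
@@@,,
@@,,,
@@@@,
step 1: ,@@,@
@,,@@
,@,@@
,,@,@
,,,@,
,,@@,
step 2: ,@,,,
,,,,,
,@,,,
@,@,@
,,,,@
,@,,@
step 3: @,,,,
,,,,,
@@,,,
@@,@@
,@,,@
,,,,,
step 4: ,,,,,
@@,,,
,@@,,
,,,@,
,@@@@
@,,,,

10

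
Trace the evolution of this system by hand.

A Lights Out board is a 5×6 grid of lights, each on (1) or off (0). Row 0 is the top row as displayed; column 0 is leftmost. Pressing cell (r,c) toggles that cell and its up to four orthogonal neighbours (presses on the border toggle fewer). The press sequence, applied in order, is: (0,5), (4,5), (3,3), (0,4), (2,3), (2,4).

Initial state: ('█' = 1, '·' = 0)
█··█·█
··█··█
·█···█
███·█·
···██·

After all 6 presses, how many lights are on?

[0] █··█·█
··█··█
·█···█
███·█·
···██·
[1] █··██·
··█···
·█···█
███·█·
···██·
[2] █··██·
··█···
·█···█
███·██
···█·█
[3] █··██·
··█···
·█·█·█
██·█·█
·····█
[4] █····█
··█·█·
·█·█·█
██·█·█
·····█
[5] █····█
··███·
·██·██
██···█
·····█
[6] █····█
··██··
·███··
██··██
·····█

12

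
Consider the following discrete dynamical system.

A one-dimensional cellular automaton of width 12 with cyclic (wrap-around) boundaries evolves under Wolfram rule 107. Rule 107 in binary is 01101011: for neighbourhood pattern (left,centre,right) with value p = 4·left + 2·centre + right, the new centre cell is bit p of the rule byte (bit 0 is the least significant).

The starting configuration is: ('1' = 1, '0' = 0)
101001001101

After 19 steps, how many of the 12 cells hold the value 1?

t=0: 101001001101
t=1: 110010011111
t=2: 010100110000
t=3: 101001110111
t=4: 110011011100
t=5: 110111110101
t=6: 011100011011
t=7: 110101111111
t=8: 011011000000
t=9: 111111011111
t=10: 000001110000
t=11: 111111010111
t=12: 000001101100
t=13: 111111111101
t=14: 000000000111
t=15: 011111111101
t=16: 110000000110
t=17: 110111111111
t=18: 011100000000
t=19: 110101111111

10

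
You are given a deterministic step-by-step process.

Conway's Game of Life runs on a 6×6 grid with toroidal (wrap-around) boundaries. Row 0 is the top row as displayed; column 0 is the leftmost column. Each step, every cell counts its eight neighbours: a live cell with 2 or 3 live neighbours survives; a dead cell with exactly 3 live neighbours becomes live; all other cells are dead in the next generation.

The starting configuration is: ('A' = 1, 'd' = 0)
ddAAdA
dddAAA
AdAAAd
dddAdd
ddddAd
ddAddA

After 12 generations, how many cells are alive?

4

step 0: ddAAdA
dddAAA
AdAAAd
dddAdd
ddddAd
ddAddA
step 1: AdAddA
AAdddd
ddAddd
ddAddA
dddAAd
ddAddA
step 2: ddAddA
AdAddA
AdAddd
ddAdAd
ddAAAA
AAAddA
step 3: ddAAAd
AdAAdA
AdAddd
ddAdAd
dddddd
dddddd
step 4: dAAdAA
AddddA
AdAdAd
dAdAdd
dddddd
dddAdd
step 5: dAAAAA
ddAddd
AdAAAd
dAAAdd
ddAddd
ddAAAd
step 6: dAdddA
Addddd
ddddAd
ddddAd
ddddAd
dddddA
step 7: dddddA
AddddA
dddddA
dddAAA
ddddAA
AdddAA
step 8: dddddd
AdddAA
dddddd
AddAdd
dddddd
Addddd
step 9: Addddd
dddddA
AdddAd
dddddd
dddddd
dddddd
step 10: dddddd
AddddA
dddddA
dddddd
dddddd
dddddd
step 11: dddddd
AddddA
AddddA
dddddd
dddddd
dddddd
step 12: dddddd
AddddA
AddddA
dddddd
dddddd
dddddd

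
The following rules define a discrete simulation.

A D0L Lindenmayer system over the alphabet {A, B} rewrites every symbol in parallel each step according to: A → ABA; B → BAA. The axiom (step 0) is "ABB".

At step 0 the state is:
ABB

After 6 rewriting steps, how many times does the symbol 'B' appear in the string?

729

0) ABB
1) ABABAABAA
2) ABABAAABABAAABAABABAAABAABA
3) ABABAAABABAAABAABAABABAAABABAAABAABAABABAAABAABABAAABABAAABAABAABABAAABAABABAAABA
4) ABABAAABABAAABAABAABABAAABABAAABAABAABABAAABAABABAAABAABAB…AABAABABAAABABAAABAABAABABAAABAABABAAABABAAABAABAABABAAABA  (len 243)
5) ABABAAABABAAABAABAABABAAABABAAABAABAABABAAABAABABAAABAABAB…AABABAAABAABAABABAAABAABABAAABAABABAAABABAAABAABAABABAAABA  (len 729)
6) ABABAAABABAAABAABAABABAAABABAAABAABAABABAAABAABABAAABAABAB…AABABAAABAABAABABAAABAABABAAABAABABAAABABAAABAABAABABAAABA  (len 2187)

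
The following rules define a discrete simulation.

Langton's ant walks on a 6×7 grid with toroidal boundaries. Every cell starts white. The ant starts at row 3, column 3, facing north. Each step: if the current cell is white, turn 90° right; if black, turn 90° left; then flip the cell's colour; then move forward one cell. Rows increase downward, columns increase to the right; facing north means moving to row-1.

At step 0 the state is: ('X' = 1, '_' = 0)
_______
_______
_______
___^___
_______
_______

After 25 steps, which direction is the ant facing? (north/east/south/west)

0) _______
_______
_______
___^___
_______
_______
1) _______
_______
_______
___X>__
_______
_______
2) _______
_______
_______
___XX__
____v__
_______
3) _______
_______
_______
___XX__
___<X__
_______
4) _______
_______
_______
___^X__
___XX__
_______
5) _______
_______
_______
__<_X__
___XX__
_______
6) _______
_______
__^____
__X_X__
___XX__
_______
7) _______
_______
__X>___
__X_X__
___XX__
_______
8) _______
_______
__XX___
__XvX__
___XX__
_______
9) _______
_______
__XX___
__<XX__
___XX__
_______
10) _______
_______
__XX___
___XX__
__vXX__
_______
11) _______
_______
__XX___
___XX__
_<XXX__
_______
12) _______
_______
__XX___
_^_XX__
_XXXX__
_______
13) _______
_______
__XX___
_X>XX__
_XXXX__
_______
14) _______
_______
__XX___
_XXXX__
_XvXX__
_______
15) _______
_______
__XX___
_XXXX__
_X_>X__
_______
16) _______
_______
__XX___
_XX^X__
_X__X__
_______
17) _______
_______
__XX___
_X<_X__
_X__X__
_______
18) _______
_______
__XX___
_X__X__
_Xv_X__
_______
19) _______
_______
__XX___
_X__X__
_<X_X__
_______
20) _______
_______
__XX___
_X__X__
__X_X__
_v_____
21) _______
_______
__XX___
_X__X__
__X_X__
<X_____
22) _______
_______
__XX___
_X__X__
^_X_X__
XX_____
23) _______
_______
__XX___
_X__X__
X>X_X__
XX_____
24) _______
_______
__XX___
_X__X__
XXX_X__
Xv_____
25) _______
_______
__XX___
_X__X__
XXX_X__
X_>____

east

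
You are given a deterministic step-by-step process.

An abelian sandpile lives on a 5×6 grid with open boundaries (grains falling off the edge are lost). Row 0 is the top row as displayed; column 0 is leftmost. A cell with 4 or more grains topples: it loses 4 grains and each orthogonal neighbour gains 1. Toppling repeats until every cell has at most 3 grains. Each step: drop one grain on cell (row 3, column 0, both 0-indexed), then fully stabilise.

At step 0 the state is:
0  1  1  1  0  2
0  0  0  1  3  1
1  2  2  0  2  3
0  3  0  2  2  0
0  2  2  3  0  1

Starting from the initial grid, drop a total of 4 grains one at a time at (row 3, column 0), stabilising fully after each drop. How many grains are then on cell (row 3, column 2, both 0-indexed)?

1

gen 0: 0  1  1  1  0  2
0  0  0  1  3  1
1  2  2  0  2  3
0  3  0  2  2  0
0  2  2  3  0  1
gen 1: 0  1  1  1  0  2
0  0  0  1  3  1
1  2  2  0  2  3
1  3  0  2  2  0
0  2  2  3  0  1
gen 2: 0  1  1  1  0  2
0  0  0  1  3  1
1  2  2  0  2  3
2  3  0  2  2  0
0  2  2  3  0  1
gen 3: 0  1  1  1  0  2
0  0  0  1  3  1
1  2  2  0  2  3
3  3  0  2  2  0
0  2  2  3  0  1
gen 4: 0  1  1  1  0  2
0  0  0  1  3  1
2  3  2  0  2  3
1  0  1  2  2  0
1  3  2  3  0  1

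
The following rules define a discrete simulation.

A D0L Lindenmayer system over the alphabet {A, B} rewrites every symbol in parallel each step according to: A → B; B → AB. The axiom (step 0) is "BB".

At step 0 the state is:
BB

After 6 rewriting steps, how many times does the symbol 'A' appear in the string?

step 0: BB
step 1: ABAB
step 2: BABBAB
step 3: ABBABABBAB
step 4: BABABBABBABABBAB
step 5: ABBABBABABBABABBABBABABBAB
step 6: BABABBABABBABBABABBABBABABBABABBABBABABBAB

16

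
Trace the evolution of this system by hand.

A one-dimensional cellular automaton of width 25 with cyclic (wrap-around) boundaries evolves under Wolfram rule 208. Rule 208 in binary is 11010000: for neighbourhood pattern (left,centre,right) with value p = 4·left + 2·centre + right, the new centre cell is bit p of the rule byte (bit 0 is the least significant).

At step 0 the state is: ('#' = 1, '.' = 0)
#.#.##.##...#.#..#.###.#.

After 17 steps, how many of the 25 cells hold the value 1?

6

gen 0: #.#.##.##...#.#..#.###.#.
gen 1: .....#..##.....#....##...
gen 2: ......#..##.....#....##..
gen 3: .......#..##.....#....##.
gen 4: ........#..##.....#....##
gen 5: #........#..##.....#....#
gen 6: ##........#..##.....#....
gen 7: .##........#..##.....#...
gen 8: ..##........#..##.....#..
gen 9: ...##........#..##.....#.
gen 10: ....##........#..##.....#
gen 11: #....##........#..##.....
gen 12: .#....##........#..##....
gen 13: ..#....##........#..##...
gen 14: ...#....##........#..##..
gen 15: ....#....##........#..##.
gen 16: .....#....##........#..##
gen 17: #.....#....##........#..#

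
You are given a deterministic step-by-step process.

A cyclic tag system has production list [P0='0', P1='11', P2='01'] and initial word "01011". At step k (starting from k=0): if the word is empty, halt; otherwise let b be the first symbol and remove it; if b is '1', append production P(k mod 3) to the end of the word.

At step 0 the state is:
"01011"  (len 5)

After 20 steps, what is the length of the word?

4

t=0: "01011"  (len 5)
t=1: "1011"  (len 4)
t=2: "01111"  (len 5)
t=3: "1111"  (len 4)
t=4: "1110"  (len 4)
t=5: "11011"  (len 5)
t=6: "101101"  (len 6)
t=7: "011010"  (len 6)
t=8: "11010"  (len 5)
t=9: "101001"  (len 6)
t=10: "010010"  (len 6)
t=11: "10010"  (len 5)
t=12: "001001"  (len 6)
t=13: "01001"  (len 5)
t=14: "1001"  (len 4)
t=15: "00101"  (len 5)
t=16: "0101"  (len 4)
t=17: "101"  (len 3)
t=18: "0101"  (len 4)
t=19: "101"  (len 3)
t=20: "0111"  (len 4)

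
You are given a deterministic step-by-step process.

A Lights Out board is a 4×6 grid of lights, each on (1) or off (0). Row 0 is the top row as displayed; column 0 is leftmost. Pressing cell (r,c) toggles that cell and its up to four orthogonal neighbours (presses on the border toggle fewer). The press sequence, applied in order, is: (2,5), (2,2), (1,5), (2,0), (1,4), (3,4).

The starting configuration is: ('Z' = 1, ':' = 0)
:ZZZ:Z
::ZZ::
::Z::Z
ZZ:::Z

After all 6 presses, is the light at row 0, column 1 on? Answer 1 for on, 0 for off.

1

k=0  :ZZZ:Z
::ZZ::
::Z::Z
ZZ:::Z
k=1  :ZZZ:Z
::ZZ:Z
::Z:Z:
ZZ::::
k=2  :ZZZ:Z
:::Z:Z
:Z:ZZ:
ZZZ:::
k=3  :ZZZ::
:::ZZ:
:Z:ZZZ
ZZZ:::
k=4  :ZZZ::
Z::ZZ:
Z::ZZZ
:ZZ:::
k=5  :ZZZZ:
Z::::Z
Z::Z:Z
:ZZ:::
k=6  :ZZZZ:
Z::::Z
Z::ZZZ
:ZZZZZ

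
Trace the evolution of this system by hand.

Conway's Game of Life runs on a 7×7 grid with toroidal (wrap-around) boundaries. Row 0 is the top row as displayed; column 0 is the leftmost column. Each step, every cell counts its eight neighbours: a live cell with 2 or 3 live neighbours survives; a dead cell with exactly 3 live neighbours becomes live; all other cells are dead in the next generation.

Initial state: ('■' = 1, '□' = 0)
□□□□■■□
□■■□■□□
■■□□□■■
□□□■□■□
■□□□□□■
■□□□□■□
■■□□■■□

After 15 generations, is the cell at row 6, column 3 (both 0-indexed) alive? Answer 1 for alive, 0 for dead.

k=0  □□□□■■□
□■■□■□□
■■□□□■■
□□□■□■□
■□□□□□■
■□□□□■□
■■□□■■□
k=1  ■□■□□□■
□■■■■□□
■■□■□■■
□■□□■■□
■□□□■■□
□□□□■■□
■■□□□□□
k=2  □□□□□□■
□□□□■□□
□□□□□□■
□■■■□□□
□□□■□□□
■■□□■■□
■■□□□■□
k=3  ■□□□□■■
□□□□□■□
□□■■□□□
□□■■□□□
■□□■□□□
■■■□■■□
□■□□■■□
k=4  ■□□□□□□
□□□□■■□
□□■■■□□
□■□□■□□
■□□□□□■
■□■□□■□
□□■■□□□
k=5  □□□■■□□
□□□□■■□
□□■□□□□
■■■□■■□
■□□□□■■
■□■■□□□
□□■■□□■
k=6  □□■□□□□
□□□□■■□
□□■□□□■
■□■■■■□
□□□□□■□
■□■■■■□
□■□□□□□
k=7  □□□□□□□
□□□■□■□
□■■□□□■
□■■■■■□
□□□□□□□
□■■■■■■
□■□□■□□
k=8  □□□□■□□
□□■□□□□
■■□□□□■
■■□■■■□
■□□□□□■
■■■■■■□
■■□□■□□
k=9  □■□■□□□
■■□□□□□
□□□■■■■
□□■□■■□
□□□□□□□
□□■■■■□
■□□□□□■
k=10  □■■□□□■
■■□■□■■
■■■■□□■
□□□□□□■
□□■□□□□
□□□■■■■
■■□□□■■
k=11  □□□□■□□
□□□■■■□
□□□■■□□
□□□■□□■
□□□■■□■
□■■■■□□
□■□■□□□
k=12  □□■□□■□
□□□□□■□
□□■□□□□
□□■□□□□
■□□□□□□
■■□□□■□
□■□□□□□
k=13  □□□□□□□
□□□□□□□
□□□□□□□
□■□□□□□
■□□□□□■
■■□□□□■
■■■□□□■
k=14  ■■□□□□□
□□□□□□□
□□□□□□□
■□□□□□□
□□□□□□■
□□■□□■□
□□■□□□■
k=15  ■■□□□□□
□□□□□□□
□□□□□□□
□□□□□□□
□□□□□□■
□□□□□■■
■□■□□□■

0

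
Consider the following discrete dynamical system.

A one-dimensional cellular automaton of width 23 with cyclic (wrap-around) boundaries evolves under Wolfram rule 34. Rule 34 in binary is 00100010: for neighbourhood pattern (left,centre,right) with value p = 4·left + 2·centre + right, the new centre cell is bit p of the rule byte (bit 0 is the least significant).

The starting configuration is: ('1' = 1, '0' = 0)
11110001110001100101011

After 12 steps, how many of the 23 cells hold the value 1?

step 0: 11110001110001100101011
step 1: 00000010000010001010100
step 2: 00000100000100010101000
step 3: 00001000001000101010000
step 4: 00010000010001010100000
step 5: 00100000100010101000000
step 6: 01000001000101010000000
step 7: 10000010001010100000000
step 8: 00000100010101000000001
step 9: 00001000101010000000010
step 10: 00010001010100000000100
step 11: 00100010101000000001000
step 12: 01000101010000000010000

5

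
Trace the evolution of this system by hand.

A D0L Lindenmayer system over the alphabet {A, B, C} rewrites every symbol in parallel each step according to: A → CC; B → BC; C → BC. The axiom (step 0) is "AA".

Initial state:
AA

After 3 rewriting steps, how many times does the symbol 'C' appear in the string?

0) AA
1) CCCC
2) BCBCBCBC
3) BCBCBCBCBCBCBCBC

8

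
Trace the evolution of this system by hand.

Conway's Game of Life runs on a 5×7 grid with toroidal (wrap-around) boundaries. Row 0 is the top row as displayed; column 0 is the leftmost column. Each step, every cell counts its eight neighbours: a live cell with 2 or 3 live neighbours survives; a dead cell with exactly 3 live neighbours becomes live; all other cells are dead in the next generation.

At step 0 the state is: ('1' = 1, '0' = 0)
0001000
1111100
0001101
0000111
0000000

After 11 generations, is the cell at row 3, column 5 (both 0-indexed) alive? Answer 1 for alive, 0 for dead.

0

k=0  0001000
1111100
0001101
0000111
0000000
k=1  0101100
1100010
0100001
0001101
0000110
k=2  1111001
0100111
0110101
1001101
0010000
k=3  0001101
0000100
0110000
1000101
0000110
k=4  0001000
0010110
1101010
1101101
1000000
k=5  0001100
0110011
0000000
0001110
1111101
k=6  0000000
0011110
0011001
1100011
1100001
k=7  1111111
0010110
0000000
0000010
0100010
k=8  1000000
1010000
0000110
0000000
0101000
k=9  1010000
0100001
0000000
0000100
0000000
k=10  1100000
1100000
0000000
0000000
0000000
k=11  1100000
1100000
0000000
0000000
0000000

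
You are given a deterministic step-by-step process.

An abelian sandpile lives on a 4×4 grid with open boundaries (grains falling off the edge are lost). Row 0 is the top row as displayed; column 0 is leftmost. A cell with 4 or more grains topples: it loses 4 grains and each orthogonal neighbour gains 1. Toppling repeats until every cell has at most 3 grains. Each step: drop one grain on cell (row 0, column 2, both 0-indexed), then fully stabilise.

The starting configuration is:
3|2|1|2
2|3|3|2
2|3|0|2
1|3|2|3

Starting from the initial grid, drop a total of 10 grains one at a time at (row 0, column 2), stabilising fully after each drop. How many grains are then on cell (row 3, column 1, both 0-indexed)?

step 0: 3|2|1|2
2|3|3|2
2|3|0|2
1|3|2|3
step 1: 3|2|2|2
2|3|3|2
2|3|0|2
1|3|2|3
step 2: 3|2|3|2
2|3|3|2
2|3|0|2
1|3|2|3
step 3: 1|1|2|3
1|3|1|3
0|2|2|2
3|0|3|3
step 4: 1|1|3|3
1|3|1|3
0|2|2|2
3|0|3|3
step 5: 1|2|1|1
1|3|3|0
0|2|2|3
3|0|3|3
step 6: 1|2|2|1
1|3|3|0
0|2|2|3
3|0|3|3
step 7: 1|2|3|1
1|3|3|0
0|2|2|3
3|0|3|3
step 8: 2|0|2|2
2|1|1|1
0|3|3|3
3|0|3|3
step 9: 2|0|3|2
2|1|1|1
0|3|3|3
3|0|3|3
step 10: 2|1|0|3
2|1|2|1
0|3|3|3
3|0|3|3

0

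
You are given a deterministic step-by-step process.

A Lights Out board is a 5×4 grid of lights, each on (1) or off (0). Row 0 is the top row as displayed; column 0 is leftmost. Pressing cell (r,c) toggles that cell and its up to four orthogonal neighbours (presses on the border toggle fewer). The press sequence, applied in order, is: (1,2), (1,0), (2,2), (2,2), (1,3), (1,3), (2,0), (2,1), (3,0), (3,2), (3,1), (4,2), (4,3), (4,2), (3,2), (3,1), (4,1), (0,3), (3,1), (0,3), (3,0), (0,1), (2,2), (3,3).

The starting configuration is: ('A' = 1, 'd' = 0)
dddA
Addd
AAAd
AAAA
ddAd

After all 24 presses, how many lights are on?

9

[0] dddA
Addd
AAAd
AAAA
ddAd
[1] ddAA
AAAA
AAdd
AAAA
ddAd
[2] AdAA
ddAA
dAdd
AAAA
ddAd
[3] AdAA
dddA
ddAA
AAdA
ddAd
[4] AdAA
ddAA
dAdd
AAAA
ddAd
[5] AdAd
dddd
dAdA
AAAA
ddAd
[6] AdAA
ddAA
dAdd
AAAA
ddAd
[7] AdAA
AdAA
Addd
dAAA
ddAd
[8] AdAA
AAAA
dAAd
ddAA
ddAd
[9] AdAA
AAAA
AAAd
AAAA
AdAd
[10] AdAA
AAAA
AAdd
Addd
Addd
[11] AdAA
AAAA
Addd
dAAd
AAdd
[12] AdAA
AAAA
Addd
dAdd
AdAA
[13] AdAA
AAAA
Addd
dAdA
Addd
[14] AdAA
AAAA
Addd
dAAA
AAAA
[15] AdAA
AAAA
AdAd
dddd
AAdA
[16] AdAA
AAAA
AAAd
AAAd
AddA
[17] AdAA
AAAA
AAAd
AdAd
dAAA
[18] Addd
AAAd
AAAd
AdAd
dAAA
[19] Addd
AAAd
AdAd
dAdd
ddAA
[20] AdAA
AAAA
AdAd
dAdd
ddAA
[21] AdAA
AAAA
ddAd
Addd
AdAA
[22] dAdA
AdAA
ddAd
Addd
AdAA
[23] dAdA
AddA
dAdA
AdAd
AdAA
[24] dAdA
AddA
dAdd
AddA
AdAd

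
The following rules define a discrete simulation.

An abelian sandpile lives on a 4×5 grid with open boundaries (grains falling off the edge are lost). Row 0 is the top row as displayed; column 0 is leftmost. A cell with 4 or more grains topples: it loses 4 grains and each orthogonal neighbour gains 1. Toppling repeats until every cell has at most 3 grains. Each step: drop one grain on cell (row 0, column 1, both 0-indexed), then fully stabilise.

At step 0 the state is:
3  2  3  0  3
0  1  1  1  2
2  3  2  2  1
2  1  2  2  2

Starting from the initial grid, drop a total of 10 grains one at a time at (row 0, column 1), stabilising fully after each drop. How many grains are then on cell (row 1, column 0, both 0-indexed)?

2

gen 0: 3  2  3  0  3
0  1  1  1  2
2  3  2  2  1
2  1  2  2  2
gen 1: 3  3  3  0  3
0  1  1  1  2
2  3  2  2  1
2  1  2  2  2
gen 2: 0  2  0  1  3
1  2  2  1  2
2  3  2  2  1
2  1  2  2  2
gen 3: 0  3  0  1  3
1  2  2  1  2
2  3  2  2  1
2  1  2  2  2
gen 4: 1  0  1  1  3
1  3  2  1  2
2  3  2  2  1
2  1  2  2  2
gen 5: 1  1  1  1  3
1  3  2  1  2
2  3  2  2  1
2  1  2  2  2
gen 6: 1  2  1  1  3
1  3  2  1  2
2  3  2  2  1
2  1  2  2  2
gen 7: 1  3  1  1  3
1  3  2  1  2
2  3  2  2  1
2  1  2  2  2
gen 8: 2  1  2  1  3
2  1  3  1  2
3  0  3  2  1
2  2  2  2  2
gen 9: 2  2  2  1  3
2  1  3  1  2
3  0  3  2  1
2  2  2  2  2
gen 10: 2  3  2  1  3
2  1  3  1  2
3  0  3  2  1
2  2  2  2  2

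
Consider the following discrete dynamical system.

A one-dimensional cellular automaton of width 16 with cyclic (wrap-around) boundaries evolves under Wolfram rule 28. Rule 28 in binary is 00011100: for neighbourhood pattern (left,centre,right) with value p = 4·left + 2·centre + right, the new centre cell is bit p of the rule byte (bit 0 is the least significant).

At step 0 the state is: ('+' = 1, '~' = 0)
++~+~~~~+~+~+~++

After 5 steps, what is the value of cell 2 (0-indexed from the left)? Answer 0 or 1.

gen 0: ++~+~~~~+~+~+~++
gen 1: ~~~++~~~+~+~+~+~
gen 2: ~~~+~+~~+~+~+~++
gen 3: +~~+~++~+~+~+~+~
gen 4: ++~+~+~~+~+~+~+~
gen 5: +~~+~++~+~+~+~+~

0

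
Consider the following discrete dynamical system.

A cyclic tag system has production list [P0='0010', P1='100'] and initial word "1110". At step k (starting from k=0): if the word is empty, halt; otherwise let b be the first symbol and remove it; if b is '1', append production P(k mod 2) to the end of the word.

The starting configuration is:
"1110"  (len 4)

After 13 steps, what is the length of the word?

10

gen 0: "1110"  (len 4)
gen 1: "1100010"  (len 7)
gen 2: "100010100"  (len 9)
gen 3: "000101000010"  (len 12)
gen 4: "00101000010"  (len 11)
gen 5: "0101000010"  (len 10)
gen 6: "101000010"  (len 9)
gen 7: "010000100010"  (len 12)
gen 8: "10000100010"  (len 11)
gen 9: "00001000100010"  (len 14)
gen 10: "0001000100010"  (len 13)
gen 11: "001000100010"  (len 12)
gen 12: "01000100010"  (len 11)
gen 13: "1000100010"  (len 10)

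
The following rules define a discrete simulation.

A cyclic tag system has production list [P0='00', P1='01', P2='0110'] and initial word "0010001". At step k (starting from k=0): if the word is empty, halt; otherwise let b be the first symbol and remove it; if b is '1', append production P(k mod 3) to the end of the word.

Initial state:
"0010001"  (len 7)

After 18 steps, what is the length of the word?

7

k=0  "0010001"  (len 7)
k=1  "010001"  (len 6)
k=2  "10001"  (len 5)
k=3  "00010110"  (len 8)
k=4  "0010110"  (len 7)
k=5  "010110"  (len 6)
k=6  "10110"  (len 5)
k=7  "011000"  (len 6)
k=8  "11000"  (len 5)
k=9  "10000110"  (len 8)
k=10  "000011000"  (len 9)
k=11  "00011000"  (len 8)
k=12  "0011000"  (len 7)
k=13  "011000"  (len 6)
k=14  "11000"  (len 5)
k=15  "10000110"  (len 8)
k=16  "000011000"  (len 9)
k=17  "00011000"  (len 8)
k=18  "0011000"  (len 7)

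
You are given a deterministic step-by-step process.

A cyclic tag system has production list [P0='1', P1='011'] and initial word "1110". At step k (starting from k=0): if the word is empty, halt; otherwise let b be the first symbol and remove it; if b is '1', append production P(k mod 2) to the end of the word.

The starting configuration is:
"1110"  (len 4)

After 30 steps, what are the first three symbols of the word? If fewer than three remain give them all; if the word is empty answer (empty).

110

t=0: "1110"  (len 4)
t=1: "1101"  (len 4)
t=2: "101011"  (len 6)
t=3: "010111"  (len 6)
t=4: "10111"  (len 5)
t=5: "01111"  (len 5)
t=6: "1111"  (len 4)
t=7: "1111"  (len 4)
t=8: "111011"  (len 6)
t=9: "110111"  (len 6)
t=10: "10111011"  (len 8)
t=11: "01110111"  (len 8)
t=12: "1110111"  (len 7)
t=13: "1101111"  (len 7)
t=14: "101111011"  (len 9)
t=15: "011110111"  (len 9)
t=16: "11110111"  (len 8)
t=17: "11101111"  (len 8)
t=18: "1101111011"  (len 10)
t=19: "1011110111"  (len 10)
t=20: "011110111011"  (len 12)
t=21: "11110111011"  (len 11)
t=22: "1110111011011"  (len 13)
t=23: "1101110110111"  (len 13)
t=24: "101110110111011"  (len 15)
t=25: "011101101110111"  (len 15)
t=26: "11101101110111"  (len 14)
t=27: "11011011101111"  (len 14)
t=28: "1011011101111011"  (len 16)
t=29: "0110111011110111"  (len 16)
t=30: "110111011110111"  (len 15)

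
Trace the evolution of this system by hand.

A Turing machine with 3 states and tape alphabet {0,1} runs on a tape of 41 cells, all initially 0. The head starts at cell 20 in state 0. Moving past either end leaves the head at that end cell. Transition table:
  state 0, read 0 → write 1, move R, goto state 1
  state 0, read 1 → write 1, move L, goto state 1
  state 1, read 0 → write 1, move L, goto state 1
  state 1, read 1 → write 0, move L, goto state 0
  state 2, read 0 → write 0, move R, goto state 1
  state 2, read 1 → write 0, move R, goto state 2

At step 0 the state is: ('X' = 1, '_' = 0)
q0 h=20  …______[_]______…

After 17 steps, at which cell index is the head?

k=0  q0 h=20  …______[_]______…
k=1  q1 h=21  …_____X[_]______…
k=2  q1 h=20  …______[X]X_____…
k=3  q0 h=19  …______[_]_X____…
k=4  q1 h=20  …_____X[_]X_____…
k=5  q1 h=19  …______[X]XX____…
k=6  q0 h=18  …______[_]_XX___…
k=7  q1 h=19  …_____X[_]XX____…
k=8  q1 h=18  …______[X]XXX___…
k=9  q0 h=17  …______[_]_XXX__…
k=10  q1 h=18  …_____X[_]XXX___…
k=11  q1 h=17  …______[X]XXXX__…
k=12  q0 h=16  …______[_]_XXXX_…
k=13  q1 h=17  …_____X[_]XXXX__…
k=14  q1 h=16  …______[X]XXXXX_…
k=15  q0 h=15  …______[_]_XXXXX…
k=16  q1 h=16  …_____X[_]XXXXX_…
k=17  q1 h=15  …______[X]XXXXXX…

15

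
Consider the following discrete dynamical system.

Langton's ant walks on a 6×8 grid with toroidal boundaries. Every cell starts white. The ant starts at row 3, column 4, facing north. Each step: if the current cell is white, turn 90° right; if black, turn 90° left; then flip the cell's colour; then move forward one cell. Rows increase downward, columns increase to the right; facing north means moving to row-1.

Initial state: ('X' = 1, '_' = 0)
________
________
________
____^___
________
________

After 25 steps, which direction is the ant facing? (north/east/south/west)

east

gen 0: ________
________
________
____^___
________
________
gen 1: ________
________
________
____X>__
________
________
gen 2: ________
________
________
____XX__
_____v__
________
gen 3: ________
________
________
____XX__
____<X__
________
gen 4: ________
________
________
____^X__
____XX__
________
gen 5: ________
________
________
___<_X__
____XX__
________
gen 6: ________
________
___^____
___X_X__
____XX__
________
gen 7: ________
________
___X>___
___X_X__
____XX__
________
gen 8: ________
________
___XX___
___XvX__
____XX__
________
gen 9: ________
________
___XX___
___<XX__
____XX__
________
gen 10: ________
________
___XX___
____XX__
___vXX__
________
gen 11: ________
________
___XX___
____XX__
__<XXX__
________
gen 12: ________
________
___XX___
__^_XX__
__XXXX__
________
gen 13: ________
________
___XX___
__X>XX__
__XXXX__
________
gen 14: ________
________
___XX___
__XXXX__
__XvXX__
________
gen 15: ________
________
___XX___
__XXXX__
__X_>X__
________
gen 16: ________
________
___XX___
__XX^X__
__X__X__
________
gen 17: ________
________
___XX___
__X<_X__
__X__X__
________
gen 18: ________
________
___XX___
__X__X__
__Xv_X__
________
gen 19: ________
________
___XX___
__X__X__
__<X_X__
________
gen 20: ________
________
___XX___
__X__X__
___X_X__
__v_____
gen 21: ________
________
___XX___
__X__X__
___X_X__
_<X_____
gen 22: ________
________
___XX___
__X__X__
_^_X_X__
_XX_____
gen 23: ________
________
___XX___
__X__X__
_X>X_X__
_XX_____
gen 24: ________
________
___XX___
__X__X__
_XXX_X__
_Xv_____
gen 25: ________
________
___XX___
__X__X__
_XXX_X__
_X_>____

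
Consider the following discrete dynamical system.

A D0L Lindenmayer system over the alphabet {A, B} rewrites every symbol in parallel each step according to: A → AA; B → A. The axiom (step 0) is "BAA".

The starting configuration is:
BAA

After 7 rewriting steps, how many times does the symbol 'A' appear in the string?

gen 0: BAA
gen 1: AAAAA
gen 2: AAAAAAAAAA
gen 3: AAAAAAAAAAAAAAAAAAAA
gen 4: AAAAAAAAAAAAAAAAAAAAAAAAAAAAAAAAAAAAAAAA
gen 5: AAAAAAAAAAAAAAAAAAAAAAAAAAAAAAAAAAAAAAAAAAAAAAAAAAAAAAAAAAAAAAAAAAAAAAAAAAAAAAAA
gen 6: AAAAAAAAAAAAAAAAAAAAAAAAAAAAAAAAAAAAAAAAAAAAAAAAAAAAAAAAAA…AAAAAAAAAAAAAAAAAAAAAAAAAAAAAAAAAAAAAAAAAAAAAAAAAAAAAAAAAA  (len 160)
gen 7: AAAAAAAAAAAAAAAAAAAAAAAAAAAAAAAAAAAAAAAAAAAAAAAAAAAAAAAAAA…AAAAAAAAAAAAAAAAAAAAAAAAAAAAAAAAAAAAAAAAAAAAAAAAAAAAAAAAAA  (len 320)

320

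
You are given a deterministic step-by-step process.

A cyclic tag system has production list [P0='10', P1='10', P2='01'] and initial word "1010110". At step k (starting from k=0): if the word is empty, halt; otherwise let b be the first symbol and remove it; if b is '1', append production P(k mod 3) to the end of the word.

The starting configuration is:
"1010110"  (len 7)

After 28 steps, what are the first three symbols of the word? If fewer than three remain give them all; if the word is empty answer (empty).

step 0: "1010110"  (len 7)
step 1: "01011010"  (len 8)
step 2: "1011010"  (len 7)
step 3: "01101001"  (len 8)
step 4: "1101001"  (len 7)
step 5: "10100110"  (len 8)
step 6: "010011001"  (len 9)
step 7: "10011001"  (len 8)
step 8: "001100110"  (len 9)
step 9: "01100110"  (len 8)
step 10: "1100110"  (len 7)
step 11: "10011010"  (len 8)
step 12: "001101001"  (len 9)
step 13: "01101001"  (len 8)
step 14: "1101001"  (len 7)
step 15: "10100101"  (len 8)
step 16: "010010110"  (len 9)
step 17: "10010110"  (len 8)
step 18: "001011001"  (len 9)
step 19: "01011001"  (len 8)
step 20: "1011001"  (len 7)
step 21: "01100101"  (len 8)
step 22: "1100101"  (len 7)
step 23: "10010110"  (len 8)
step 24: "001011001"  (len 9)
step 25: "01011001"  (len 8)
step 26: "1011001"  (len 7)
step 27: "01100101"  (len 8)
step 28: "1100101"  (len 7)

110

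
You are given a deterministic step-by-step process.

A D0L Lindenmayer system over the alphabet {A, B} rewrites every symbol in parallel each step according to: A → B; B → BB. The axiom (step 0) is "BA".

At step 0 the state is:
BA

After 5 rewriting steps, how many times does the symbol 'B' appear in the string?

[0] BA
[1] BBB
[2] BBBBBB
[3] BBBBBBBBBBBB
[4] BBBBBBBBBBBBBBBBBBBBBBBB
[5] BBBBBBBBBBBBBBBBBBBBBBBBBBBBBBBBBBBBBBBBBBBBBBBB

48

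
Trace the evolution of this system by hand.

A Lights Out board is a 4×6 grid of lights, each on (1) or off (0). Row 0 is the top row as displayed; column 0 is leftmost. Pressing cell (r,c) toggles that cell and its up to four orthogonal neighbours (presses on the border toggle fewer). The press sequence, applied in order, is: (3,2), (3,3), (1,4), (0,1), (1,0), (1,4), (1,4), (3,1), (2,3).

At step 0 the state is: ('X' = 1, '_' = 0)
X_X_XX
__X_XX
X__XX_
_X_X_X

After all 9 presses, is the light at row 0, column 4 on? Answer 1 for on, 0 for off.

0) X_X_XX
__X_XX
X__XX_
_X_X_X
1) X_X_XX
__X_XX
X_XXX_
__X__X
2) X_X_XX
__X_XX
X_X_X_
___XXX
3) X_X__X
__XX__
X_X___
___XXX
4) _X___X
_XXX__
X_X___
___XXX
5) XX___X
X_XX__
__X___
___XXX
6) XX__XX
X_X_XX
__X_X_
___XXX
7) XX___X
X_XX__
__X___
___XXX
8) XX___X
X_XX__
_XX___
XXXXXX
9) XX___X
X_X___
_X_XX_
XXX_XX

0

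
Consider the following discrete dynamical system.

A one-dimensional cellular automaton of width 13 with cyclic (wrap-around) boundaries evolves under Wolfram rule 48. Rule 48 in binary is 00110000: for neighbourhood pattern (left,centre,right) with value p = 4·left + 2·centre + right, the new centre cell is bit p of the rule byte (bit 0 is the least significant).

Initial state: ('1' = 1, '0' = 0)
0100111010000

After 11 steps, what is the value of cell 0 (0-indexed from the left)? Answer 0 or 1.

t=0: 0100111010000
t=1: 0010000101000
t=2: 0001000010100
t=3: 0000100001010
t=4: 0000010000101
t=5: 1000001000010
t=6: 0100000100001
t=7: 1010000010000
t=8: 0101000001000
t=9: 0010100000100
t=10: 0001010000010
t=11: 0000101000001

0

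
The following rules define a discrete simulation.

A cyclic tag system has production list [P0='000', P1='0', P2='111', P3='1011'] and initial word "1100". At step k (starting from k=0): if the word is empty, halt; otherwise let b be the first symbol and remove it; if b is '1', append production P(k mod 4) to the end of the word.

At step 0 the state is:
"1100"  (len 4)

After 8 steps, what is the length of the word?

0

[0] "1100"  (len 4)
[1] "100000"  (len 6)
[2] "000000"  (len 6)
[3] "00000"  (len 5)
[4] "0000"  (len 4)
[5] "000"  (len 3)
[6] "00"  (len 2)
[7] "0"  (len 1)
[8] (halted — word empty)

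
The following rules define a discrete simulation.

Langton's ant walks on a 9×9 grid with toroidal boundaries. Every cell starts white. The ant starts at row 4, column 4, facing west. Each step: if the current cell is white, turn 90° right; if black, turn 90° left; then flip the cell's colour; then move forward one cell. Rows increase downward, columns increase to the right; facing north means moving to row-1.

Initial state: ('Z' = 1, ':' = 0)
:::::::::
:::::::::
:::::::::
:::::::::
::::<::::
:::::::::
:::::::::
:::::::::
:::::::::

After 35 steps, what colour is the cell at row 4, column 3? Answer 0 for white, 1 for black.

[0] :::::::::
:::::::::
:::::::::
:::::::::
::::<::::
:::::::::
:::::::::
:::::::::
:::::::::
[1] :::::::::
:::::::::
:::::::::
::::^::::
::::Z::::
:::::::::
:::::::::
:::::::::
:::::::::
[2] :::::::::
:::::::::
:::::::::
::::Z>:::
::::Z::::
:::::::::
:::::::::
:::::::::
:::::::::
[3] :::::::::
:::::::::
:::::::::
::::ZZ:::
::::Zv:::
:::::::::
:::::::::
:::::::::
:::::::::
[4] :::::::::
:::::::::
:::::::::
::::ZZ:::
::::<Z:::
:::::::::
:::::::::
:::::::::
:::::::::
[5] :::::::::
:::::::::
:::::::::
::::ZZ:::
:::::Z:::
::::v::::
:::::::::
:::::::::
:::::::::
[6] :::::::::
:::::::::
:::::::::
::::ZZ:::
:::::Z:::
:::<Z::::
:::::::::
:::::::::
:::::::::
[7] :::::::::
:::::::::
:::::::::
::::ZZ:::
:::^:Z:::
:::ZZ::::
:::::::::
:::::::::
:::::::::
[8] :::::::::
:::::::::
:::::::::
::::ZZ:::
:::Z>Z:::
:::ZZ::::
:::::::::
:::::::::
:::::::::
[9] :::::::::
:::::::::
:::::::::
::::ZZ:::
:::ZZZ:::
:::Zv::::
:::::::::
:::::::::
:::::::::
[10] :::::::::
:::::::::
:::::::::
::::ZZ:::
:::ZZZ:::
:::Z:>:::
:::::::::
:::::::::
:::::::::
[11] :::::::::
:::::::::
:::::::::
::::ZZ:::
:::ZZZ:::
:::Z:Z:::
:::::v:::
:::::::::
:::::::::
[12] :::::::::
:::::::::
:::::::::
::::ZZ:::
:::ZZZ:::
:::Z:Z:::
::::<Z:::
:::::::::
:::::::::
[13] :::::::::
:::::::::
:::::::::
::::ZZ:::
:::ZZZ:::
:::Z^Z:::
::::ZZ:::
:::::::::
:::::::::
[14] :::::::::
:::::::::
:::::::::
::::ZZ:::
:::ZZZ:::
:::ZZ>:::
::::ZZ:::
:::::::::
:::::::::
[15] :::::::::
:::::::::
:::::::::
::::ZZ:::
:::ZZ^:::
:::ZZ::::
::::ZZ:::
:::::::::
:::::::::
[16] :::::::::
:::::::::
:::::::::
::::ZZ:::
:::Z<::::
:::ZZ::::
::::ZZ:::
:::::::::
:::::::::
[17] :::::::::
:::::::::
:::::::::
::::ZZ:::
:::Z:::::
:::Zv::::
::::ZZ:::
:::::::::
:::::::::
[18] :::::::::
:::::::::
:::::::::
::::ZZ:::
:::Z:::::
:::Z:>:::
::::ZZ:::
:::::::::
:::::::::
[19] :::::::::
:::::::::
:::::::::
::::ZZ:::
:::Z:::::
:::Z:Z:::
::::Zv:::
:::::::::
:::::::::
[20] :::::::::
:::::::::
:::::::::
::::ZZ:::
:::Z:::::
:::Z:Z:::
::::Z:>::
:::::::::
:::::::::
[21] :::::::::
:::::::::
:::::::::
::::ZZ:::
:::Z:::::
:::Z:Z:::
::::Z:Z::
::::::v::
:::::::::
[22] :::::::::
:::::::::
:::::::::
::::ZZ:::
:::Z:::::
:::Z:Z:::
::::Z:Z::
:::::<Z::
:::::::::
[23] :::::::::
:::::::::
:::::::::
::::ZZ:::
:::Z:::::
:::Z:Z:::
::::Z^Z::
:::::ZZ::
:::::::::
[24] :::::::::
:::::::::
:::::::::
::::ZZ:::
:::Z:::::
:::Z:Z:::
::::ZZ>::
:::::ZZ::
:::::::::
[25] :::::::::
:::::::::
:::::::::
::::ZZ:::
:::Z:::::
:::Z:Z^::
::::ZZ:::
:::::ZZ::
:::::::::
[26] :::::::::
:::::::::
:::::::::
::::ZZ:::
:::Z:::::
:::Z:ZZ>:
::::ZZ:::
:::::ZZ::
:::::::::
[27] :::::::::
:::::::::
:::::::::
::::ZZ:::
:::Z:::::
:::Z:ZZZ:
::::ZZ:v:
:::::ZZ::
:::::::::
[28] :::::::::
:::::::::
:::::::::
::::ZZ:::
:::Z:::::
:::Z:ZZZ:
::::ZZ<Z:
:::::ZZ::
:::::::::
[29] :::::::::
:::::::::
:::::::::
::::ZZ:::
:::Z:::::
:::Z:Z^Z:
::::ZZZZ:
:::::ZZ::
:::::::::
[30] :::::::::
:::::::::
:::::::::
::::ZZ:::
:::Z:::::
:::Z:<:Z:
::::ZZZZ:
:::::ZZ::
:::::::::
[31] :::::::::
:::::::::
:::::::::
::::ZZ:::
:::Z:::::
:::Z:::Z:
::::ZvZZ:
:::::ZZ::
:::::::::
[32] :::::::::
:::::::::
:::::::::
::::ZZ:::
:::Z:::::
:::Z:::Z:
::::Z:>Z:
:::::ZZ::
:::::::::
[33] :::::::::
:::::::::
:::::::::
::::ZZ:::
:::Z:::::
:::Z::^Z:
::::Z::Z:
:::::ZZ::
:::::::::
[34] :::::::::
:::::::::
:::::::::
::::ZZ:::
:::Z:::::
:::Z::Z>:
::::Z::Z:
:::::ZZ::
:::::::::
[35] :::::::::
:::::::::
:::::::::
::::ZZ:::
:::Z:::^:
:::Z::Z::
::::Z::Z:
:::::ZZ::
:::::::::

1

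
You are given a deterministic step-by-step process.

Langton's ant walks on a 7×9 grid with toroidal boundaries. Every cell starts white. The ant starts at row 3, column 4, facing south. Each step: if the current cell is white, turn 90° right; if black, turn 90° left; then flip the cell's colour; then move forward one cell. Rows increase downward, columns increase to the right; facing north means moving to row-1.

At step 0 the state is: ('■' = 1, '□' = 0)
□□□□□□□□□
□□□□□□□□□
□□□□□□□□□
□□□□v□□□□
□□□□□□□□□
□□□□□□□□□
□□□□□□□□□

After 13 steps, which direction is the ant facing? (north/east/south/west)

west

[0] □□□□□□□□□
□□□□□□□□□
□□□□□□□□□
□□□□v□□□□
□□□□□□□□□
□□□□□□□□□
□□□□□□□□□
[1] □□□□□□□□□
□□□□□□□□□
□□□□□□□□□
□□□<■□□□□
□□□□□□□□□
□□□□□□□□□
□□□□□□□□□
[2] □□□□□□□□□
□□□□□□□□□
□□□^□□□□□
□□□■■□□□□
□□□□□□□□□
□□□□□□□□□
□□□□□□□□□
[3] □□□□□□□□□
□□□□□□□□□
□□□■>□□□□
□□□■■□□□□
□□□□□□□□□
□□□□□□□□□
□□□□□□□□□
[4] □□□□□□□□□
□□□□□□□□□
□□□■■□□□□
□□□■v□□□□
□□□□□□□□□
□□□□□□□□□
□□□□□□□□□
[5] □□□□□□□□□
□□□□□□□□□
□□□■■□□□□
□□□■□>□□□
□□□□□□□□□
□□□□□□□□□
□□□□□□□□□
[6] □□□□□□□□□
□□□□□□□□□
□□□■■□□□□
□□□■□■□□□
□□□□□v□□□
□□□□□□□□□
□□□□□□□□□
[7] □□□□□□□□□
□□□□□□□□□
□□□■■□□□□
□□□■□■□□□
□□□□<■□□□
□□□□□□□□□
□□□□□□□□□
[8] □□□□□□□□□
□□□□□□□□□
□□□■■□□□□
□□□■^■□□□
□□□□■■□□□
□□□□□□□□□
□□□□□□□□□
[9] □□□□□□□□□
□□□□□□□□□
□□□■■□□□□
□□□■■>□□□
□□□□■■□□□
□□□□□□□□□
□□□□□□□□□
[10] □□□□□□□□□
□□□□□□□□□
□□□■■^□□□
□□□■■□□□□
□□□□■■□□□
□□□□□□□□□
□□□□□□□□□
[11] □□□□□□□□□
□□□□□□□□□
□□□■■■>□□
□□□■■□□□□
□□□□■■□□□
□□□□□□□□□
□□□□□□□□□
[12] □□□□□□□□□
□□□□□□□□□
□□□■■■■□□
□□□■■□v□□
□□□□■■□□□
□□□□□□□□□
□□□□□□□□□
[13] □□□□□□□□□
□□□□□□□□□
□□□■■■■□□
□□□■■<■□□
□□□□■■□□□
□□□□□□□□□
□□□□□□□□□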